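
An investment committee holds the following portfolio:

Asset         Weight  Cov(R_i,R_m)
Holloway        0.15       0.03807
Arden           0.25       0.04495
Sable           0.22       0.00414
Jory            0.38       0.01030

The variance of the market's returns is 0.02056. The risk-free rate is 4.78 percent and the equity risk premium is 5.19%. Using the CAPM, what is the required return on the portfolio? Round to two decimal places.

10.28%

β_Holloway = 0.03807 / 0.02056 = 1.8517
β_Arden = 0.04495 / 0.02056 = 2.1863
β_Sable = 0.00414 / 0.02056 = 0.2014
β_Jory = 0.01030 / 0.02056 = 0.5010
β_P = Σ w_i β_i = 0.15×1.8517 + 0.25×2.1863 + 0.22×0.2014 + 0.38×0.5010 = 1.0590
E(R_P) = R_f + β_P × MRP = 4.78% + 1.0590 × 5.19% = 10.28%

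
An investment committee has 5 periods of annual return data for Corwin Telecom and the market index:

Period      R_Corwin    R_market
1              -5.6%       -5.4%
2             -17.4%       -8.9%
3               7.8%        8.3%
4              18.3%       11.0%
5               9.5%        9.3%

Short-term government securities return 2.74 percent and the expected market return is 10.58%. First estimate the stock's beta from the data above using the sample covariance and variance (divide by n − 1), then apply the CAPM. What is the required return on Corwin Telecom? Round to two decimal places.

Mean R_i = (-5.6 − 17.4 + 7.8 + 18.3 + 9.5) / 5 = 2.5200%
Mean R_m = (-5.4 − 8.9 + 8.3 + 11.0 + 9.3) / 5 = 2.8600%
Σ(R_i − R̄_i)(R_m − R̄_m) = 503.4540  ⇒  Cov = 503.4540 / 4 = 125.8635
Σ(R_m − R̄_m)² = 343.8520  ⇒  Var(R_m) = 343.8520 / 4 = 85.9630
β = Cov / Var(R_m) = 125.8635 / 85.9630 = 1.4642
MRP = 10.58% − 2.74% = 7.84%
E(R) = R_f + β × MRP = 2.74% + 1.4642 × 7.84% = 14.22%

14.22%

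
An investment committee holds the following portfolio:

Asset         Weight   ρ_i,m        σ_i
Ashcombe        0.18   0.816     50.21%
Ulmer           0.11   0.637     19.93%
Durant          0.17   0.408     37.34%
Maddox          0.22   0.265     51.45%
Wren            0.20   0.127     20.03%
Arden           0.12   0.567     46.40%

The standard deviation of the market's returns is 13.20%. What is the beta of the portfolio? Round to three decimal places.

β_Ashcombe = 0.816 × 50.21% / 13.20% = 3.1039
β_Ulmer = 0.637 × 19.93% / 13.20% = 0.9618
β_Durant = 0.408 × 37.34% / 13.20% = 1.1541
β_Maddox = 0.265 × 51.45% / 13.20% = 1.0329
β_Wren = 0.127 × 20.03% / 13.20% = 0.1927
β_Arden = 0.567 × 46.40% / 13.20% = 1.9931
β_P = Σ w_i β_i = 0.18×3.1039 + 0.11×0.9618 + 0.17×1.1541 + 0.22×1.0329 + 0.20×0.1927 + 0.12×1.9931 = 1.3656

1.366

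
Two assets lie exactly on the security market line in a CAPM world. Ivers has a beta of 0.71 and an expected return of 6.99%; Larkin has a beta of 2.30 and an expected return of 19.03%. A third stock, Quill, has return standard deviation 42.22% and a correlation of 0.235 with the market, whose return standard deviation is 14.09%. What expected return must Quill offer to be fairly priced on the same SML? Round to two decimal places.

6.95%

MRP = (19.03% − 6.99%) / (2.30 − 0.71) = 7.5723%
R_f = 6.99% − 0.71 × 7.5723% = 1.6137%
β_Quill = ρ·σ_i/σ_m = 0.235 × 42.22 / 14.09 = 0.7042
E(R_Quill) = R_f + β × MRP = 1.6137% + 0.7042 × 7.5723% = 6.95%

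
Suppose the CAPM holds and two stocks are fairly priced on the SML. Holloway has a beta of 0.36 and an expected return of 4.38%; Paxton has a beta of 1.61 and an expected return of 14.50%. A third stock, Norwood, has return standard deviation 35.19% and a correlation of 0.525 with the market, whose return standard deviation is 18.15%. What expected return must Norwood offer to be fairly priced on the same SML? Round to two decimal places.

9.71%

MRP = (14.50% − 4.38%) / (1.61 − 0.36) = 8.0960%
R_f = 4.38% − 0.36 × 8.0960% = 1.4654%
β_Norwood = ρ·σ_i/σ_m = 0.525 × 35.19 / 18.15 = 1.0179
E(R_Norwood) = R_f + β × MRP = 1.4654% + 1.0179 × 8.0960% = 9.71%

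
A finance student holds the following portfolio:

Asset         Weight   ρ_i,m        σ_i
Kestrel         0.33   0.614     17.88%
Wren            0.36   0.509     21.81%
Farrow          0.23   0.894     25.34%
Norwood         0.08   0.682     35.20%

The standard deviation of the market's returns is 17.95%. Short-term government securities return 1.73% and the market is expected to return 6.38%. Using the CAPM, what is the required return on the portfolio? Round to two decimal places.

β_Kestrel = 0.614 × 17.88% / 17.95% = 0.6116
β_Wren = 0.509 × 21.81% / 17.95% = 0.6185
β_Farrow = 0.894 × 25.34% / 17.95% = 1.2621
β_Norwood = 0.682 × 35.20% / 17.95% = 1.3374
β_P = Σ w_i β_i = 0.33×0.6116 + 0.36×0.6185 + 0.23×1.2621 + 0.08×1.3374 = 0.8218
MRP = 6.38% − 1.73% = 4.65%
E(R_P) = R_f + β_P × MRP = 1.73% + 0.8218 × 4.65% = 5.55%

5.55%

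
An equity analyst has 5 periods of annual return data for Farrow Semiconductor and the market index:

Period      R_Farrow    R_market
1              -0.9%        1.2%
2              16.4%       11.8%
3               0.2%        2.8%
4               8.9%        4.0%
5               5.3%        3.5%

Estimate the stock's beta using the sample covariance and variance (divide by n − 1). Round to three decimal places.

Mean R_i = (-0.9 + 16.4 + 0.2 + 8.9 + 5.3) / 5 = 5.9800%
Mean R_m = (1.2 + 11.8 + 2.8 + 4.0 + 3.5) / 5 = 4.6600%
Σ(R_i − R̄_i)(R_m − R̄_m) = 107.8160  ⇒  Cov = 107.8160 / 4 = 26.9540
Σ(R_m − R̄_m)² = 68.1920  ⇒  Var(R_m) = 68.1920 / 4 = 17.0480
β = Cov / Var(R_m) = 26.9540 / 17.0480 = 1.5811

1.581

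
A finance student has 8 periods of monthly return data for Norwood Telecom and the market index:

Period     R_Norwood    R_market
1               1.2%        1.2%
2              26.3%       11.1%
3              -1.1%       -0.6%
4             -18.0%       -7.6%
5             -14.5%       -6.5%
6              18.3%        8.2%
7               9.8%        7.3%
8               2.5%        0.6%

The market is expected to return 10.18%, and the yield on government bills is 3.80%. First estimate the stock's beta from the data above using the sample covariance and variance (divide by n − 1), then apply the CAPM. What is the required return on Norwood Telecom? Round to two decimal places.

Mean R_i = (1.2 + 26.3 − 1.1 − 18.0 − 14.5 + 18.3 + 9.8 + 2.5) / 8 = 3.0625%
Mean R_m = (1.2 + 11.1 − 0.6 − 7.6 − 6.5 + 8.2 + 7.3 + 0.6) / 8 = 1.7125%
Σ(R_i − R̄_i)(R_m − R̄_m) = 706.2238  ⇒  Cov = 706.2238 / 7 = 100.8891
Σ(R_m − R̄_m)² = 322.4488  ⇒  Var(R_m) = 322.4488 / 7 = 46.0641
β = Cov / Var(R_m) = 100.8891 / 46.0641 = 2.1902
MRP = 10.18% − 3.80% = 6.38%
E(R) = R_f + β × MRP = 3.80% + 2.1902 × 6.38% = 17.77%

17.77%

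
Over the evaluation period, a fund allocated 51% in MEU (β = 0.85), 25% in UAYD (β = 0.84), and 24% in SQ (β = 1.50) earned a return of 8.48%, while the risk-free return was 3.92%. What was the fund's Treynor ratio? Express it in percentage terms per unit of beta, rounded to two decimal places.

β_P = 0.51×0.85 + 0.25×0.84 + 0.24×1.50 = 1.0035
Treynor = (R_P − R_f) / β_P = (8.48% − 3.92%) / 1.0035 = 4.56% / 1.0035 = 4.54%

4.54%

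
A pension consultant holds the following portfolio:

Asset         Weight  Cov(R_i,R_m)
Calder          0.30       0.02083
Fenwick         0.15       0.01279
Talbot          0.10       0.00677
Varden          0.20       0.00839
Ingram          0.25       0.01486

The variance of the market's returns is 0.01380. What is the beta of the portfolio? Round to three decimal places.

1.032

β_Calder = 0.02083 / 0.01380 = 1.5094
β_Fenwick = 0.01279 / 0.01380 = 0.9268
β_Talbot = 0.00677 / 0.01380 = 0.4906
β_Varden = 0.00839 / 0.01380 = 0.6080
β_Ingram = 0.01486 / 0.01380 = 1.0768
β_P = Σ w_i β_i = 0.30×1.5094 + 0.15×0.9268 + 0.10×0.4906 + 0.20×0.6080 + 0.25×1.0768 = 1.0317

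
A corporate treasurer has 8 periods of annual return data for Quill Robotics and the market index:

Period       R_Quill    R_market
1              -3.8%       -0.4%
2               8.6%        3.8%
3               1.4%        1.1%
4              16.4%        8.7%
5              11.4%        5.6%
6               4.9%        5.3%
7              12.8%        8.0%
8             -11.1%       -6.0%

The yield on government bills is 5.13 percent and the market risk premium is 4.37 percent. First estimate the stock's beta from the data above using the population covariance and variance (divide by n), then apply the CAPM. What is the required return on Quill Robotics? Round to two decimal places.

Mean R_i = (-3.8 + 8.6 + 1.4 + 16.4 + 11.4 + 4.9 + 12.8 − 11.1) / 8 = 5.0750%
Mean R_m = (-0.4 + 3.8 + 1.1 + 8.7 + 5.6 + 5.3 + 8.0 − 6.0) / 8 = 3.2625%
Σ(R_i − R̄_i)(R_m − R̄_m) = 304.7725  ⇒  Cov = 304.7725 / 8 = 38.0966
Σ(R_m − R̄_m)² = 165.7988  ⇒  Var(R_m) = 165.7988 / 8 = 20.7249
β = Cov / Var(R_m) = 38.0966 / 20.7249 = 1.8382
E(R) = R_f + β × MRP = 5.13% + 1.8382 × 4.37% = 13.16%

13.16%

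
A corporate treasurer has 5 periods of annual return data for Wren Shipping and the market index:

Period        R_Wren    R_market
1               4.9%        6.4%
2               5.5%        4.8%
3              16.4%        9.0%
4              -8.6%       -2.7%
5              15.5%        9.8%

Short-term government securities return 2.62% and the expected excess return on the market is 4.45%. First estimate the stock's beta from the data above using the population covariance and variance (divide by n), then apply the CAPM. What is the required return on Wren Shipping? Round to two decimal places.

11.43%

Mean R_i = (4.9 + 5.5 + 16.4 − 8.6 + 15.5) / 5 = 6.7400%
Mean R_m = (6.4 + 4.8 + 9.0 − 2.7 + 9.8) / 5 = 5.4600%
Σ(R_i − R̄_i)(R_m − R̄_m) = 196.4780  ⇒  Cov = 196.4780 / 5 = 39.2956
Σ(R_m − R̄_m)² = 99.2720  ⇒  Var(R_m) = 99.2720 / 5 = 19.8544
β = Cov / Var(R_m) = 39.2956 / 19.8544 = 1.9792
E(R) = R_f + β × MRP = 2.62% + 1.9792 × 4.45% = 11.43%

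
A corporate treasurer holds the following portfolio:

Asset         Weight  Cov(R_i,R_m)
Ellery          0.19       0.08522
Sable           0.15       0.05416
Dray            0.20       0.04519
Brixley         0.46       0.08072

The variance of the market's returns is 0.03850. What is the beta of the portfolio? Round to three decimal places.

β_Ellery = 0.08522 / 0.03850 = 2.2135
β_Sable = 0.05416 / 0.03850 = 1.4068
β_Dray = 0.04519 / 0.03850 = 1.1738
β_Brixley = 0.08072 / 0.03850 = 2.0966
β_P = Σ w_i β_i = 0.19×2.2135 + 0.15×1.4068 + 0.20×1.1738 + 0.46×2.0966 = 1.8308

1.831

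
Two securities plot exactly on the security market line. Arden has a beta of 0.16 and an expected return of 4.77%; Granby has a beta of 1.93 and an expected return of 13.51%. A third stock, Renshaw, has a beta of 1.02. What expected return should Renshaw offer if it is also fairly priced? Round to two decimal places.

MRP (SML slope) = (13.51% − 4.77%) / (1.93 − 0.16) = 8.74% / 1.77 = 4.9379%
R_f (intercept) = 4.77% − 0.16 × 4.9379% = 3.9799%
E(R_Renshaw) = R_f + β × MRP = 3.9799% + 1.02 × 4.9379% = 9.02%

9.02%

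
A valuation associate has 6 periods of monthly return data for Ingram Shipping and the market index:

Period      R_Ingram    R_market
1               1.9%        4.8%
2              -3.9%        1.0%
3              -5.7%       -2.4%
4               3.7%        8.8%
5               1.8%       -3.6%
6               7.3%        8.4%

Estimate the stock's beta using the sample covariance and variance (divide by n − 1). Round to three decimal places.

Mean R_i = (1.9 − 3.9 − 5.7 + 3.7 + 1.8 + 7.3) / 6 = 0.8500%
Mean R_m = (4.8 + 1.0 − 2.4 + 8.8 − 3.6 + 8.4) / 6 = 2.8333%
Σ(R_i − R̄_i)(R_m − R̄_m) = 91.8500  ⇒  Cov = 91.8500 / 5 = 18.3700
Σ(R_m − R̄_m)² = 142.5933  ⇒  Var(R_m) = 142.5933 / 5 = 28.5187
β = Cov / Var(R_m) = 18.3700 / 28.5187 = 0.6441

0.644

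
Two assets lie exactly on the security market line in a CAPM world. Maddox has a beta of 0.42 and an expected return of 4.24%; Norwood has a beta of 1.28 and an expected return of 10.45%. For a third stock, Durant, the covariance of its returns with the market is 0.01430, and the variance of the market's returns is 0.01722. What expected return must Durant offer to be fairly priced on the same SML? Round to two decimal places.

7.20%

MRP = (10.45% − 4.24%) / (1.28 − 0.42) = 7.2209%
R_f = 4.24% − 0.42 × 7.2209% = 1.2072%
β_Durant = Cov / Var(R_m) = 0.01430 / 0.01722 = 0.8304
E(R_Durant) = R_f + β × MRP = 1.2072% + 0.8304 × 7.2209% = 7.20%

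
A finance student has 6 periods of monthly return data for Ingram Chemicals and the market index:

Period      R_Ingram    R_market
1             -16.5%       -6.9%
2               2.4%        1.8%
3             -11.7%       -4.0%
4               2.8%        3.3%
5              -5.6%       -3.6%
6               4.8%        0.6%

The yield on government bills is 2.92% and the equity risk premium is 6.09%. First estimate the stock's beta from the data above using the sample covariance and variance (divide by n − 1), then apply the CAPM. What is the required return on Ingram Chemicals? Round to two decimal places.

15.57%

Mean R_i = (-16.5 + 2.4 − 11.7 + 2.8 − 5.6 + 4.8) / 6 = -3.9667%
Mean R_m = (-6.9 + 1.8 − 4.0 + 3.3 − 3.6 + 0.6) / 6 = -1.4667%
Σ(R_i − R̄_i)(R_m − R̄_m) = 162.3433  ⇒  Cov = 162.3433 / 5 = 32.4687
Σ(R_m − R̄_m)² = 78.1533  ⇒  Var(R_m) = 78.1533 / 5 = 15.6307
β = Cov / Var(R_m) = 32.4687 / 15.6307 = 2.0772
E(R) = R_f + β × MRP = 2.92% + 2.0772 × 6.09% = 15.57%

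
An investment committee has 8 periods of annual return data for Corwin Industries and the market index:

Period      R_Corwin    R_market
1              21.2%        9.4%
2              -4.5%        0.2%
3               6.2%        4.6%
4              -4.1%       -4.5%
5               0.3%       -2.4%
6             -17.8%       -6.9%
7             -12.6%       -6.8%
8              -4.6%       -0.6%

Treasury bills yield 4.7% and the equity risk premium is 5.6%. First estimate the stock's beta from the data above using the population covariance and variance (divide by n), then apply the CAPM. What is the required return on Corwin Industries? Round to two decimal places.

15.77%

Mean R_i = (21.2 − 4.5 + 6.2 − 4.1 + 0.3 − 17.8 − 12.6 − 4.6) / 8 = -1.9875%
Mean R_m = (9.4 + 0.2 + 4.6 − 4.5 − 2.4 − 6.9 − 6.8 − 0.6) / 8 = -0.8750%
Σ(R_i − R̄_i)(R_m − R̄_m) = 441.9775  ⇒  Cov = 441.9775 / 8 = 55.2472
Σ(R_m − R̄_m)² = 223.6550  ⇒  Var(R_m) = 223.6550 / 8 = 27.9569
β = Cov / Var(R_m) = 55.2472 / 27.9569 = 1.9762
E(R) = R_f + β × MRP = 4.7% + 1.9762 × 5.6% = 15.77%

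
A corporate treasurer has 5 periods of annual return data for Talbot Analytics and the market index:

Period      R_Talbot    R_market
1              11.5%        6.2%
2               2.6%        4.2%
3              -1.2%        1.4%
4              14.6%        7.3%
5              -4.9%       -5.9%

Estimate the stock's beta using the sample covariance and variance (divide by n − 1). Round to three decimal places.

Mean R_i = (11.5 + 2.6 − 1.2 + 14.6 − 4.9) / 5 = 4.5200%
Mean R_m = (6.2 + 4.2 + 1.4 + 7.3 − 5.9) / 5 = 2.6400%
Σ(R_i − R̄_i)(R_m − R̄_m) = 156.3660  ⇒  Cov = 156.3660 / 4 = 39.0915
Σ(R_m − R̄_m)² = 111.2920  ⇒  Var(R_m) = 111.2920 / 4 = 27.8230
β = Cov / Var(R_m) = 39.0915 / 27.8230 = 1.4050

1.405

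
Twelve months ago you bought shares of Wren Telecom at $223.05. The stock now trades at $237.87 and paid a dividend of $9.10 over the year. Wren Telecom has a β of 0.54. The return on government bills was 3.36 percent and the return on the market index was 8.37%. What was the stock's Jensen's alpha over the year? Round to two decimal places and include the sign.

Realised HPR = (P1 + D1 − P0) / P0 = (237.87 + 9.10 − 223.05) / 223.05 = 23.92 / 223.05 = 10.7241%
MRP = 8.37% − 3.36% = 5.01%
CAPM required = R_f + β·MRP = 3.36% + 0.54 × 5.01% = 6.0654%
α = realised − required = 10.7241% − 6.0654% = +4.66%

+4.66%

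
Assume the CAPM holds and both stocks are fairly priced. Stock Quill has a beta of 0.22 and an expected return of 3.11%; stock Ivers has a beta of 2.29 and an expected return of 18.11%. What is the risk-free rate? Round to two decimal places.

Both satisfy E(R) = R_f + β·MRP, so the slope of the SML is
MRP = (18.11% − 3.11%) / (2.29 − 0.22) = 15.00% / 2.07 = 7.2464%
R_f = E(R_Quill) − β_Quill·MRP = 3.11% − 0.22 × 7.2464% = 1.5158%

1.52%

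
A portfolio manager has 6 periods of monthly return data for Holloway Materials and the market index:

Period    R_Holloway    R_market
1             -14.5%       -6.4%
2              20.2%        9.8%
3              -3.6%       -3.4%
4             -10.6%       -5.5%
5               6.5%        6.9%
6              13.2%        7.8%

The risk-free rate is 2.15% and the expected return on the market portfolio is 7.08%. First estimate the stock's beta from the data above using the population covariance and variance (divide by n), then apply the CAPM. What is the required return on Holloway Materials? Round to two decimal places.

Mean R_i = (-14.5 + 20.2 − 3.6 − 10.6 + 6.5 + 13.2) / 6 = 1.8667%
Mean R_m = (-6.4 + 9.8 − 3.4 − 5.5 + 6.9 + 7.8) / 6 = 1.5333%
Σ(R_i − R̄_i)(R_m − R̄_m) = 491.9367  ⇒  Cov = 491.9367 / 6 = 81.9895
Σ(R_m − R̄_m)² = 273.1533  ⇒  Var(R_m) = 273.1533 / 6 = 45.5256
β = Cov / Var(R_m) = 81.9895 / 45.5256 = 1.8010
MRP = 7.08% − 2.15% = 4.93%
E(R) = R_f + β × MRP = 2.15% + 1.8010 × 4.93% = 11.03%

11.03%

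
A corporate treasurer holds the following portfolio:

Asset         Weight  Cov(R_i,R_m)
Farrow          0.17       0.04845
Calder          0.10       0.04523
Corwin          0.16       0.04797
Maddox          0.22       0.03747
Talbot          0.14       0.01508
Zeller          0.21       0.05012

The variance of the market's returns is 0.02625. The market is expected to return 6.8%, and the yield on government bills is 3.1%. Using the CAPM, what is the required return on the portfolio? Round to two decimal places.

8.92%

β_Farrow = 0.04845 / 0.02625 = 1.8457
β_Calder = 0.04523 / 0.02625 = 1.7230
β_Corwin = 0.04797 / 0.02625 = 1.8274
β_Maddox = 0.03747 / 0.02625 = 1.4274
β_Talbot = 0.01508 / 0.02625 = 0.5745
β_Zeller = 0.05012 / 0.02625 = 1.9093
β_P = Σ w_i β_i = 0.17×1.8457 + 0.10×1.7230 + 0.16×1.8274 + 0.22×1.4274 + 0.14×0.5745 + 0.21×1.9093 = 1.5739
MRP = 6.8% − 3.1% = 3.70%
E(R_P) = R_f + β_P × MRP = 3.1% + 1.5739 × 3.7% = 8.92%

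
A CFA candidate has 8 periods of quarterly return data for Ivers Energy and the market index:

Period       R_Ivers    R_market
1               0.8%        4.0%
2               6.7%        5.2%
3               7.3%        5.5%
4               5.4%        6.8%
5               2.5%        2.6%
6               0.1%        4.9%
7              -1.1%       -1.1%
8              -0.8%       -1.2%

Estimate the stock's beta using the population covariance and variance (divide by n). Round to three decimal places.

0.851

Mean R_i = (0.8 + 6.7 + 7.3 + 5.4 + 2.5 + 0.1 − 1.1 − 0.8) / 8 = 2.6125%
Mean R_m = (4.0 + 5.2 + 5.5 + 6.8 + 2.6 + 4.9 − 1.1 − 1.2) / 8 = 3.3375%
Σ(R_i − R̄_i)(R_m − R̄_m) = 54.3163  ⇒  Cov = 54.3163 / 8 = 6.7895
Σ(R_m − R̄_m)² = 63.8388  ⇒  Var(R_m) = 63.8388 / 8 = 7.9799
β = Cov / Var(R_m) = 6.7895 / 7.9799 = 0.8508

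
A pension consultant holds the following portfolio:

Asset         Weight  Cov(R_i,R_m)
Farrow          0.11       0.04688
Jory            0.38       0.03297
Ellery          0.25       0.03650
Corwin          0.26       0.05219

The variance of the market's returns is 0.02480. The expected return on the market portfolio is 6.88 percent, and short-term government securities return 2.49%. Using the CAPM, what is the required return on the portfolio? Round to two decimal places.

β_Farrow = 0.04688 / 0.02480 = 1.8903
β_Jory = 0.03297 / 0.02480 = 1.3294
β_Ellery = 0.03650 / 0.02480 = 1.4718
β_Corwin = 0.05219 / 0.02480 = 2.1044
β_P = Σ w_i β_i = 0.11×1.8903 + 0.38×1.3294 + 0.25×1.4718 + 0.26×2.1044 = 1.6282
MRP = 6.88% − 2.49% = 4.39%
E(R_P) = R_f + β_P × MRP = 2.49% + 1.6282 × 4.39% = 9.64%

9.64%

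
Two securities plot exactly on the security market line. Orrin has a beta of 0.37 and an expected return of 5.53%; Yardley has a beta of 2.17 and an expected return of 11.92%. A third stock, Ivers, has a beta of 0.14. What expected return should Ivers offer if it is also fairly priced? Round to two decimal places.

MRP (SML slope) = (11.92% − 5.53%) / (2.17 − 0.37) = 6.39% / 1.80 = 3.5500%
R_f (intercept) = 5.53% − 0.37 × 3.5500% = 4.2165%
E(R_Ivers) = R_f + β × MRP = 4.2165% + 0.14 × 3.5500% = 4.71%

4.71%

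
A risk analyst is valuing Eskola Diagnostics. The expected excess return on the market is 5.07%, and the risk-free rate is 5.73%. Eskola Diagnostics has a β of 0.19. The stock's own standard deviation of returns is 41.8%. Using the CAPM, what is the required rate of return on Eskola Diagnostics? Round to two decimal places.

6.69%

E(R) = R_f + β × MRP = 5.73% + 0.19 × 5.07% = 6.69%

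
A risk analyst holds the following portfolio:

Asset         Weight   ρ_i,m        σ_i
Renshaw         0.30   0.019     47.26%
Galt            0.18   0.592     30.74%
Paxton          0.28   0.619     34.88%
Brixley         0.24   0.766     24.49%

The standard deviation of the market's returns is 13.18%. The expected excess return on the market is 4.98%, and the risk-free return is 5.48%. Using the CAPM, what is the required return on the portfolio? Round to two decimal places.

10.80%

β_Renshaw = 0.019 × 47.26% / 13.18% = 0.0681
β_Galt = 0.592 × 30.74% / 13.18% = 1.3807
β_Paxton = 0.619 × 34.88% / 13.18% = 1.6381
β_Brixley = 0.766 × 24.49% / 13.18% = 1.4233
β_P = Σ w_i β_i = 0.30×0.0681 + 0.18×1.3807 + 0.28×1.6381 + 0.24×1.4233 = 1.0692
E(R_P) = R_f + β_P × MRP = 5.48% + 1.0692 × 4.98% = 10.80%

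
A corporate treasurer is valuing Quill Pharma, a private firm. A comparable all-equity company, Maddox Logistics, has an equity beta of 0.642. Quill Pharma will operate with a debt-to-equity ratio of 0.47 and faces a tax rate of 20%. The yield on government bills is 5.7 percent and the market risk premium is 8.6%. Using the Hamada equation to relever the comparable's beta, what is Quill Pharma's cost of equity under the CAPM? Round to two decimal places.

β_L = β_U × [1 + (1 − t)(D/E)] = 0.642 × [1 + (1 − 0.20) × 0.47]
    = 0.642 × [1 + 0.80 × 0.47] = 0.642 × 1.3760 = 0.8834
E(R) = R_f + β_L × MRP = 5.7% + 0.8834 × 8.6% = 13.30%

13.30%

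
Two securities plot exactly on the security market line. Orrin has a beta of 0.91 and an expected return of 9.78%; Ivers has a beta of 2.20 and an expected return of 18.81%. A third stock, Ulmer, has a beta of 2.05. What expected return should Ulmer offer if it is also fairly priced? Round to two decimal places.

17.76%

MRP (SML slope) = (18.81% − 9.78%) / (2.20 − 0.91) = 9.03% / 1.29 = 7.0000%
R_f (intercept) = 9.78% − 0.91 × 7.0000% = 3.4100%
E(R_Ulmer) = R_f + β × MRP = 3.4100% + 2.05 × 7.0000% = 17.76%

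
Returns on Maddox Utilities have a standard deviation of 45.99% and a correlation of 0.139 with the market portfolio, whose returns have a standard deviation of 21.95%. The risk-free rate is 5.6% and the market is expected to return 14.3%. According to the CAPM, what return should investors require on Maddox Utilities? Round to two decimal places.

β = ρ × σ_i / σ_m = 0.139 × 45.99% / 21.95% = 0.2912
MRP = 14.3% − 5.6% = 8.70%
E(R) = 5.6% + 0.2912 × 8.7% = 8.13%

8.13%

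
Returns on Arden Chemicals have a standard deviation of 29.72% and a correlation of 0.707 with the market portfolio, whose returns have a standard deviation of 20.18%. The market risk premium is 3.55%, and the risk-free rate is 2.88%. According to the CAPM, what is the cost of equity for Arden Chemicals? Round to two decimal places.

β = ρ × σ_i / σ_m = 0.707 × 29.72% / 20.18% = 1.0412
E(R) = 2.88% + 1.0412 × 3.55% = 6.58%

6.58%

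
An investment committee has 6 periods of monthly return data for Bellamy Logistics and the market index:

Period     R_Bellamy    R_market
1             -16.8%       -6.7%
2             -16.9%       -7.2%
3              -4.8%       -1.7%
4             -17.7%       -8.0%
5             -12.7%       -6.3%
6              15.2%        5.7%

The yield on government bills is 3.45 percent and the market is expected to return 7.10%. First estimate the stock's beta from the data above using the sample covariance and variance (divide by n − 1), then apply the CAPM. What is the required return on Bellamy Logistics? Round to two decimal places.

12.27%

Mean R_i = (-16.8 − 16.9 − 4.8 − 17.7 − 12.7 + 15.2) / 6 = -8.9500%
Mean R_m = (-6.7 − 7.2 − 1.7 − 8.0 − 6.3 + 5.7) / 6 = -4.0333%
Σ(R_i − R̄_i)(R_m − R̄_m) = 334.0600  ⇒  Cov = 334.0600 / 5 = 66.8120
Σ(R_m − R̄_m)² = 138.1933  ⇒  Var(R_m) = 138.1933 / 5 = 27.6387
β = Cov / Var(R_m) = 66.8120 / 27.6387 = 2.4173
MRP = 7.10% − 3.45% = 3.65%
E(R) = R_f + β × MRP = 3.45% + 2.4173 × 3.65% = 12.27%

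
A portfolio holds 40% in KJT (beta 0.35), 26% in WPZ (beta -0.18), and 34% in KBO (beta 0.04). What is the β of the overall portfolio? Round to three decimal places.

β_P = Σ w_i β_i = 0.40×0.35 + 0.26×-0.18 + 0.34×0.04 = 0.1068

0.107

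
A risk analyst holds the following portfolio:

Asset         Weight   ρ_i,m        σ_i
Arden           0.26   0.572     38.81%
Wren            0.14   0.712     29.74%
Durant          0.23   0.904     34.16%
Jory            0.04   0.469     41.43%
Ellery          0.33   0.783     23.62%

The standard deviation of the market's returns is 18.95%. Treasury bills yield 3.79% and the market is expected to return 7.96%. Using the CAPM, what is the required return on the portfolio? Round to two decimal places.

β_Arden = 0.572 × 38.81% / 18.95% = 1.1715
β_Wren = 0.712 × 29.74% / 18.95% = 1.1174
β_Durant = 0.904 × 34.16% / 18.95% = 1.6296
β_Jory = 0.469 × 41.43% / 18.95% = 1.0254
β_Ellery = 0.783 × 23.62% / 18.95% = 0.9760
β_P = Σ w_i β_i = 0.26×1.1715 + 0.14×1.1174 + 0.23×1.6296 + 0.04×1.0254 + 0.33×0.9760 = 1.1989
MRP = 7.96% − 3.79% = 4.17%
E(R_P) = R_f + β_P × MRP = 3.79% + 1.1989 × 4.17% = 8.79%

8.79%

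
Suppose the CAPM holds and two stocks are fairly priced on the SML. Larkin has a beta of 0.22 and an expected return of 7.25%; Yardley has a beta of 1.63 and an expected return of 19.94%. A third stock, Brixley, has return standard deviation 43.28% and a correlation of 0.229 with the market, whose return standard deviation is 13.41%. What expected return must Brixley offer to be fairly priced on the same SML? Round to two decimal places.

11.92%

MRP = (19.94% − 7.25%) / (1.63 − 0.22) = 9.0000%
R_f = 7.25% − 0.22 × 9.0000% = 5.2700%
β_Brixley = ρ·σ_i/σ_m = 0.229 × 43.28 / 13.41 = 0.7391
E(R_Brixley) = R_f + β × MRP = 5.2700% + 0.7391 × 9.0000% = 11.92%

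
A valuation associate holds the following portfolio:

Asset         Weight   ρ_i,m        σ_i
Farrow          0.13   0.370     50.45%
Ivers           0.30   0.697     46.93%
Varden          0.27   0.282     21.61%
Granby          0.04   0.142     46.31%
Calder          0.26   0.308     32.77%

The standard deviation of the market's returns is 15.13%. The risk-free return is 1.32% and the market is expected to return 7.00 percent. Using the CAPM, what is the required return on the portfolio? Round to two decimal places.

7.62%

β_Farrow = 0.370 × 50.45% / 15.13% = 1.2337
β_Ivers = 0.697 × 46.93% / 15.13% = 2.1619
β_Varden = 0.282 × 21.61% / 15.13% = 0.4028
β_Granby = 0.142 × 46.31% / 15.13% = 0.4346
β_Calder = 0.308 × 32.77% / 15.13% = 0.6671
β_P = Σ w_i β_i = 0.13×1.2337 + 0.30×2.1619 + 0.27×0.4028 + 0.04×0.4346 + 0.26×0.6671 = 1.1085
MRP = 7.00% − 1.32% = 5.68%
E(R_P) = R_f + β_P × MRP = 1.32% + 1.1085 × 5.68% = 7.62%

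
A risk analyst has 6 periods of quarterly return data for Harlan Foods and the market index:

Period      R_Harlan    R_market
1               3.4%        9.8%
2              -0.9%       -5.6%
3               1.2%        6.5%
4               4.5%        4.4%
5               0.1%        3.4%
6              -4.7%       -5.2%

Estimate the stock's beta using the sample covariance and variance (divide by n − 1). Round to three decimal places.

0.418

Mean R_i = (3.4 − 0.9 + 1.2 + 4.5 + 0.1 − 4.7) / 6 = 0.6000%
Mean R_m = (9.8 − 5.6 + 6.5 + 4.4 + 3.4 − 5.2) / 6 = 2.2167%
Σ(R_i − R̄_i)(R_m − R̄_m) = 82.7600  ⇒  Cov = 82.7600 / 5 = 16.5520
Σ(R_m − R̄_m)² = 198.1283  ⇒  Var(R_m) = 198.1283 / 5 = 39.6257
β = Cov / Var(R_m) = 16.5520 / 39.6257 = 0.4177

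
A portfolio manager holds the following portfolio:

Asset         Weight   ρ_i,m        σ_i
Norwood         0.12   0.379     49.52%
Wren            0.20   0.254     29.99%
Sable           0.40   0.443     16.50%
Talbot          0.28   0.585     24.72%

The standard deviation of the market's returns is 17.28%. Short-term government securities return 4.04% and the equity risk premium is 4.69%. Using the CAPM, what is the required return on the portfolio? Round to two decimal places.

β_Norwood = 0.379 × 49.52% / 17.28% = 1.0861
β_Wren = 0.254 × 29.99% / 17.28% = 0.4408
β_Sable = 0.443 × 16.50% / 17.28% = 0.4230
β_Talbot = 0.585 × 24.72% / 17.28% = 0.8369
β_P = Σ w_i β_i = 0.12×1.0861 + 0.20×0.4408 + 0.40×0.4230 + 0.28×0.8369 = 0.6220
E(R_P) = R_f + β_P × MRP = 4.04% + 0.6220 × 4.69% = 6.96%

6.96%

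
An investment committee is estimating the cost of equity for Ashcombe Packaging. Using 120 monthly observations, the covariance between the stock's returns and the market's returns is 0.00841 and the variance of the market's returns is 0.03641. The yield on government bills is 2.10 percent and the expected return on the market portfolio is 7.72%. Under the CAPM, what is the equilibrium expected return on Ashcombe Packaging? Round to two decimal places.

3.40%

β = Cov(R_i, R_m) / Var(R_m) = 0.00841 / 0.03641 = 0.2310
MRP = 7.72% − 2.10% = 5.62%
E(R) = R_f + β × MRP = 2.10% + 0.2310 × 5.62% = 3.40%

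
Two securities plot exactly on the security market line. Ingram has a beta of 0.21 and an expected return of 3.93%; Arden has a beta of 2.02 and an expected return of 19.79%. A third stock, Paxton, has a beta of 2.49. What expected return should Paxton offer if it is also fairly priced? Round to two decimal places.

23.91%

MRP (SML slope) = (19.79% − 3.93%) / (2.02 − 0.21) = 15.86% / 1.81 = 8.7624%
R_f (intercept) = 3.93% − 0.21 × 8.7624% = 2.0899%
E(R_Paxton) = R_f + β × MRP = 2.0899% + 2.49 × 8.7624% = 23.91%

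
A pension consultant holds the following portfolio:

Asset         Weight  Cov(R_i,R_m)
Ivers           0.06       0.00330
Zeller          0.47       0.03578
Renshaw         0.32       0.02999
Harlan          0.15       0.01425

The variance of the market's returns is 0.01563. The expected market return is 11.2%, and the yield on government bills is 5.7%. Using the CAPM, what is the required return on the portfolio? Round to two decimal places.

15.82%

β_Ivers = 0.00330 / 0.01563 = 0.2111
β_Zeller = 0.03578 / 0.01563 = 2.2892
β_Renshaw = 0.02999 / 0.01563 = 1.9187
β_Harlan = 0.01425 / 0.01563 = 0.9117
β_P = Σ w_i β_i = 0.06×0.2111 + 0.47×2.2892 + 0.32×1.9187 + 0.15×0.9117 = 1.8393
MRP = 11.2% − 5.7% = 5.50%
E(R_P) = R_f + β_P × MRP = 5.7% + 1.8393 × 5.5% = 15.82%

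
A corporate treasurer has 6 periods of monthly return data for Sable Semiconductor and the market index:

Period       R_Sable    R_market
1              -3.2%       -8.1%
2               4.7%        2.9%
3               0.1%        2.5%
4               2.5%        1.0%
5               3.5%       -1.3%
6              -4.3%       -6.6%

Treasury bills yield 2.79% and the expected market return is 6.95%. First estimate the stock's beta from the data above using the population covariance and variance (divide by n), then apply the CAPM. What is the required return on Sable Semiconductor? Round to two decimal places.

Mean R_i = (-3.2 + 4.7 + 0.1 + 2.5 + 3.5 − 4.3) / 6 = 0.5500%
Mean R_m = (-8.1 + 2.9 + 2.5 + 1.0 − 1.3 − 6.6) / 6 = -1.6000%
Σ(R_i − R̄_i)(R_m − R̄_m) = 71.4100  ⇒  Cov = 71.4100 / 6 = 11.9017
Σ(R_m − R̄_m)² = 111.1600  ⇒  Var(R_m) = 111.1600 / 6 = 18.5267
β = Cov / Var(R_m) = 11.9017 / 18.5267 = 0.6424
MRP = 6.95% − 2.79% = 4.16%
E(R) = R_f + β × MRP = 2.79% + 0.6424 × 4.16% = 5.46%

5.46%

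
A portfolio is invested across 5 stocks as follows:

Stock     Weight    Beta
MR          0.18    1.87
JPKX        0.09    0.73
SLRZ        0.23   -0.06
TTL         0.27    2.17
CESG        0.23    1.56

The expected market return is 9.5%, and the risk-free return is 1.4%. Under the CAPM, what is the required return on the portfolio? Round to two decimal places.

β_P = Σ w_i β_i = 0.18×1.87 + 0.09×0.73 + 0.23×-0.06 + 0.27×2.17 + 0.23×1.56 = 1.3332
MRP = 9.5% − 1.4% = 8.10%
E(R_P) = R_f + β_P × MRP = 1.4% + 1.3332 × 8.1% = 12.20%

12.20%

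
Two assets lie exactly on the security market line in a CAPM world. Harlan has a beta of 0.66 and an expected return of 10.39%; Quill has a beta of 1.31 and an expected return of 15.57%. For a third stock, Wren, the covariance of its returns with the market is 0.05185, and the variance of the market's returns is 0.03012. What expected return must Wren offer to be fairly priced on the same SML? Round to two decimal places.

MRP = (15.57% − 10.39%) / (1.31 − 0.66) = 7.9692%
R_f = 10.39% − 0.66 × 7.9692% = 5.1303%
β_Wren = Cov / Var(R_m) = 0.05185 / 0.03012 = 1.7214
E(R_Wren) = R_f + β × MRP = 5.1303% + 1.7214 × 7.9692% = 18.85%

18.85%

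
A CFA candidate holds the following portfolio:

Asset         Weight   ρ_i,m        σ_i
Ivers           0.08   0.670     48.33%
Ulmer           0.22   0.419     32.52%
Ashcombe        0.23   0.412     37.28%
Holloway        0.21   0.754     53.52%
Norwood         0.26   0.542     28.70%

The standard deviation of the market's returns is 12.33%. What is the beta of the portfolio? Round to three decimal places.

1.755

β_Ivers = 0.670 × 48.33% / 12.33% = 2.6262
β_Ulmer = 0.419 × 32.52% / 12.33% = 1.1051
β_Ashcombe = 0.412 × 37.28% / 12.33% = 1.2457
β_Holloway = 0.754 × 53.52% / 12.33% = 3.2728
β_Norwood = 0.542 × 28.70% / 12.33% = 1.2616
β_P = Σ w_i β_i = 0.08×2.6262 + 0.22×1.1051 + 0.23×1.2457 + 0.21×3.2728 + 0.26×1.2616 = 1.7550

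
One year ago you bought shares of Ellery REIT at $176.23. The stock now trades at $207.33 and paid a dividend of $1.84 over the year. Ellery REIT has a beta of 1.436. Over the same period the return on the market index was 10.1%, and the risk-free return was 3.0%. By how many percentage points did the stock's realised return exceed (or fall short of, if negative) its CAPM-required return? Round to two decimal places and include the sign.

Realised HPR = (P1 + D1 − P0) / P0 = (207.33 + 1.84 − 176.23) / 176.23 = 32.94 / 176.23 = 18.6915%
MRP = 10.1% − 3.0% = 7.10%
CAPM required = R_f + β·MRP = 3.0% + 1.436 × 7.1% = 13.1956%
α = realised − required = 18.6915% − 13.1956% = +5.50%

+5.50%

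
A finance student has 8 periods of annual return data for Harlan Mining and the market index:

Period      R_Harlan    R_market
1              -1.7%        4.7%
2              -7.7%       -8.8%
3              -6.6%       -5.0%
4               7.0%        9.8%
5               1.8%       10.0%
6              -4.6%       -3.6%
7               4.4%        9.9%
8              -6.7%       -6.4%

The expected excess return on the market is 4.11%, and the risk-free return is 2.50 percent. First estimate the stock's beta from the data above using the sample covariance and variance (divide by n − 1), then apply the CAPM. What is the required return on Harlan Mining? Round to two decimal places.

5.20%

Mean R_i = (-1.7 − 7.7 − 6.6 + 7.0 + 1.8 − 4.6 + 4.4 − 6.7) / 8 = -1.7625%
Mean R_m = (4.7 − 8.8 − 5.0 + 9.8 + 10.0 − 3.6 + 9.9 − 6.4) / 8 = 1.3250%
Σ(R_i − R̄_i)(R_m − R̄_m) = 301.0525  ⇒  Cov = 301.0525 / 7 = 43.0075
Σ(R_m − R̄_m)² = 458.4550  ⇒  Var(R_m) = 458.4550 / 7 = 65.4936
β = Cov / Var(R_m) = 43.0075 / 65.4936 = 0.6567
E(R) = R_f + β × MRP = 2.50% + 0.6567 × 4.11% = 5.20%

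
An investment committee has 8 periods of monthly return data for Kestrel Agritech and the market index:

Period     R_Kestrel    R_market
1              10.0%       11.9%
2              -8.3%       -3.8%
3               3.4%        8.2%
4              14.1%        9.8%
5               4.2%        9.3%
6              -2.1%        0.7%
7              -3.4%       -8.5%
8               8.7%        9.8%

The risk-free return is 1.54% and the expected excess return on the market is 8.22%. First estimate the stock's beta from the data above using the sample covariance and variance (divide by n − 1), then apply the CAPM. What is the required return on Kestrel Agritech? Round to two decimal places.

8.61%

Mean R_i = (10.0 − 8.3 + 3.4 + 14.1 + 4.2 − 2.1 − 3.4 + 8.7) / 8 = 3.3250%
Mean R_m = (11.9 − 3.8 + 8.2 + 9.8 + 9.3 + 0.7 − 8.5 + 9.8) / 8 = 4.6750%
Σ(R_i − R̄_i)(R_m − R̄_m) = 343.9950  ⇒  Cov = 343.9950 / 7 = 49.1421
Σ(R_m − R̄_m)² = 399.7550  ⇒  Var(R_m) = 399.7550 / 7 = 57.1079
β = Cov / Var(R_m) = 49.1421 / 57.1079 = 0.8605
E(R) = R_f + β × MRP = 1.54% + 0.8605 × 8.22% = 8.61%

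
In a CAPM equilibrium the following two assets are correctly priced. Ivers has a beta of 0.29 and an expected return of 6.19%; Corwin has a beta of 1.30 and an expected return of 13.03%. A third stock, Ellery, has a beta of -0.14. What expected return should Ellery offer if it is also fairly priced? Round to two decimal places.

MRP (SML slope) = (13.03% − 6.19%) / (1.30 − 0.29) = 6.84% / 1.01 = 6.7723%
R_f (intercept) = 6.19% − 0.29 × 6.7723% = 4.2260%
E(R_Ellery) = R_f + β × MRP = 4.2260% + -0.14 × 6.7723% = 3.28%

3.28%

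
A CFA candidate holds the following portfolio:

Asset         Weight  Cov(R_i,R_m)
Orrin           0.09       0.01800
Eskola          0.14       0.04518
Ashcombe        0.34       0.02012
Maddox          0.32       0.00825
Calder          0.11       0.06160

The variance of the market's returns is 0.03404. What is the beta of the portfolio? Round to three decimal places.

0.711

β_Orrin = 0.01800 / 0.03404 = 0.5288
β_Eskola = 0.04518 / 0.03404 = 1.3273
β_Ashcombe = 0.02012 / 0.03404 = 0.5911
β_Maddox = 0.00825 / 0.03404 = 0.2424
β_Calder = 0.06160 / 0.03404 = 1.8096
β_P = Σ w_i β_i = 0.09×0.5288 + 0.14×1.3273 + 0.34×0.5911 + 0.32×0.2424 + 0.11×1.8096 = 0.7110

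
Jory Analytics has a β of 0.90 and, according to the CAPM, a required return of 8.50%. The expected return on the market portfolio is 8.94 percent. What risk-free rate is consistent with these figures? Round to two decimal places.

E(R) = R_f + β(E(R_m) − R_f) = R_f(1 − β) + β·E(R_m)
8.50% = R_f × (1 − 0.90) + 0.90 × 8.94%
8.50% = R_f × 0.10 + 8.0460%
R_f = (8.50% − 8.0460%) / 0.10 = 4.54%

4.54%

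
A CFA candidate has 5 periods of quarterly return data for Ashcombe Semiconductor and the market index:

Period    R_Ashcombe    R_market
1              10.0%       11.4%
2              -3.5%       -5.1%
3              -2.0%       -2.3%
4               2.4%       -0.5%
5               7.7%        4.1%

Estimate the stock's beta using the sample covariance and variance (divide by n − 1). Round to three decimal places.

Mean R_i = (10.0 − 3.5 − 2.0 + 2.4 + 7.7) / 5 = 2.9200%
Mean R_m = (11.4 − 5.1 − 2.3 − 0.5 + 4.1) / 5 = 1.5200%
Σ(R_i − R̄_i)(R_m − R̄_m) = 144.6280  ⇒  Cov = 144.6280 / 4 = 36.1570
Σ(R_m − R̄_m)² = 166.7680  ⇒  Var(R_m) = 166.7680 / 4 = 41.6920
β = Cov / Var(R_m) = 36.1570 / 41.6920 = 0.8672

0.867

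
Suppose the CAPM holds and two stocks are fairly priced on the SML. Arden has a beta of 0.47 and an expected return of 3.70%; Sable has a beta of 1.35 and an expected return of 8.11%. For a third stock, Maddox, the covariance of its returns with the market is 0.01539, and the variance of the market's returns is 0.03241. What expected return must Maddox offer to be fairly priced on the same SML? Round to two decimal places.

3.72%

MRP = (8.11% − 3.70%) / (1.35 − 0.47) = 5.0114%
R_f = 3.70% − 0.47 × 5.0114% = 1.3446%
β_Maddox = Cov / Var(R_m) = 0.01539 / 0.03241 = 0.4749
E(R_Maddox) = R_f + β × MRP = 1.3446% + 0.4749 × 5.0114% = 3.72%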